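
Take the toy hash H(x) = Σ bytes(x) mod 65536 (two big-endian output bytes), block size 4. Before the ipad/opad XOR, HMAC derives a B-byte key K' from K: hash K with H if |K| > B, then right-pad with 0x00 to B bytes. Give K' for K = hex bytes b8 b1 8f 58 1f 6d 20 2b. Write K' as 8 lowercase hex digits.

03270000

|K| = 8 > B = 4, so first hash the key.
H(K): sum = 184+177+143+88+31+109+32+43 = 807 → 03 27.
Zero-pad H(K) = 03 27 to 4 bytes: K' = 03 27 00 00.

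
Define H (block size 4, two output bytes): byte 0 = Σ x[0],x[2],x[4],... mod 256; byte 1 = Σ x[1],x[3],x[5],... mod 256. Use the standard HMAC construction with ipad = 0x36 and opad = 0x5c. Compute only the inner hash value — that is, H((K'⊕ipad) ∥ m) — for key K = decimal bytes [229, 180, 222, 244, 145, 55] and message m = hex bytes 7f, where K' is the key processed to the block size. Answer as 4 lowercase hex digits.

Key decimal bytes [229, 180, 222, 244, 145, 55] = e5 b4 de f4 91 37 is 6 bytes > B = 4, so hash it first: H(key) = 54 df, then zero-pad to 4 bytes: K' = 54 df 00 00.
K' ⊕ ipad = 62 e9 36 36.
Inner input = 62 e9 36 36 ∥ 7f.
Inner hash: even-index sum = 279 mod 256 = 23; odd-index sum = 287 mod 256 = 31 → 17 1f.

171f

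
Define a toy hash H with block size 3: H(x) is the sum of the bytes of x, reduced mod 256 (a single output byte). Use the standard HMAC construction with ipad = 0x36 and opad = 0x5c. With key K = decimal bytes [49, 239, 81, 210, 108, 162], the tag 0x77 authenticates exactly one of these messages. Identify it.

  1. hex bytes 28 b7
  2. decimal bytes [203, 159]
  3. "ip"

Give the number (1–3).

Key decimal bytes [49, 239, 81, 210, 108, 162] = 31 ef 51 d2 6c a2 is 6 bytes > B = 3, so hash it first: H(key) = 51, then zero-pad to 3 bytes: K' = 51 00 00.
K' ⊕ ipad = 67 36 36; K' ⊕ opad = 0d 5c 5c.
m1: inner = H(67 36 36 28 b7) = b2; tag = H(0d 5c 5c b2) = 77 ← matches
m2: inner = H(67 36 36 cb 9f) = 3d; tag = H(0d 5c 5c 3d) = 02
m3: inner = H(67 36 36 69 70) = ac; tag = H(0d 5c 5c ac) = 71

1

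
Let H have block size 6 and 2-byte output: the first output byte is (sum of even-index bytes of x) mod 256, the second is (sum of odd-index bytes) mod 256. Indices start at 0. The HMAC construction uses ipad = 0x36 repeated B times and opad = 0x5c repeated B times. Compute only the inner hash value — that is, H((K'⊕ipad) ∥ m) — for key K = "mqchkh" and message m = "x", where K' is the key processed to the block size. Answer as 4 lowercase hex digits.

8503

Key "mqchkh" = 6d 71 63 68 6b 68 is exactly B = 6 bytes: K' = 6d 71 63 68 6b 68.
K' ⊕ ipad = 5b 47 55 5e 5d 5e.
Inner input = 5b 47 55 5e 5d 5e ∥ 78.
Inner hash: even-index sum = 389 mod 256 = 133; odd-index sum = 259 mod 256 = 3 → 85 03.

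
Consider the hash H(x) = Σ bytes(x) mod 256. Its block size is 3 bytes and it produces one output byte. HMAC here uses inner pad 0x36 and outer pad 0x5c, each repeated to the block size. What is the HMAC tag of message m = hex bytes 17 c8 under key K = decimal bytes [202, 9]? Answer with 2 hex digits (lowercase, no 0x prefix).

Key decimal bytes [202, 9] = ca 09 is 2 bytes ≤ B = 3; zero-pad to 3 bytes: K' = ca 09 00.
K' ⊕ ipad = fc 3f 36.  K' ⊕ opad = 96 55 5c.
Inner input = (K'⊕ipad) ∥ m = fc 3f 36 ∥ 17 c8.
Inner hash: sum = 252+63+54+23+200 = 592; mod 256 = 80 → 50.
Outer input = (K'⊕opad) ∥ inner = 96 55 5c ∥ 50.
Outer hash (tag): sum = 150+85+92+80 = 407; mod 256 = 151 → 97.

97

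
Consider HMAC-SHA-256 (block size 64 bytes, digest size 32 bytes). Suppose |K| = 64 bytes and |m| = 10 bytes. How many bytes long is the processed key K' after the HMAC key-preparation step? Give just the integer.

64

Key is 64 ≤ 64 bytes, zero-padded: |K'| = 64.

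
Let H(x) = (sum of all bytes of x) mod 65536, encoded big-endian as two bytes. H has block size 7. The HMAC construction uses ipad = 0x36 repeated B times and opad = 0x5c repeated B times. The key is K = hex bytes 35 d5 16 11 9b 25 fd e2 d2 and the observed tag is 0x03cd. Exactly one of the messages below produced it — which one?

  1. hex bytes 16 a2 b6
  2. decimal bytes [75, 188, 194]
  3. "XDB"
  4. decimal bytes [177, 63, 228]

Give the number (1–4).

4

Key hex bytes 35 d5 16 11 9b 25 fd e2 d2 is 9 bytes > B = 7, so hash it first: H(key) = 04 a2, then zero-pad to 7 bytes: K' = 04 a2 00 00 00 00 00.
K' ⊕ ipad = 32 94 36 36 36 36 36; K' ⊕ opad = 58 fe 5c 5c 5c 5c 5c.
m1: inner = H(32 94 36 36 36 36 36 16 a2 b6) = 03 42; tag = H(58 fe 5c 5c 5c 5c 5c 03 42) = 0367
m2: inner = H(32 94 36 36 36 36 36 4b bc c2) = 03 9d; tag = H(58 fe 5c 5c 5c 5c 5c 03 9d) = 03c2
m3: inner = H(32 94 36 36 36 36 36 58 44 42) = 02 b2; tag = H(58 fe 5c 5c 5c 5c 5c 02 b2) = 03d6
m4: inner = H(32 94 36 36 36 36 36 b1 3f e4) = 03 a8; tag = H(58 fe 5c 5c 5c 5c 5c 03 a8) = 03cd ← matches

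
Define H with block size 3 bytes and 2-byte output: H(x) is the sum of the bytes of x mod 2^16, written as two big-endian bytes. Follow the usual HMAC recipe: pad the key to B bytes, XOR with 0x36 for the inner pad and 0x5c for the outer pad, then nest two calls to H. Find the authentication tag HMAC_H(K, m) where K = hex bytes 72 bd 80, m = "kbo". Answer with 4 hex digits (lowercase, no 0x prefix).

02ae

Key hex bytes 72 bd 80 is exactly B = 3 bytes: K' = 72 bd 80.
K' ⊕ ipad = 44 8b b6.  K' ⊕ opad = 2e e1 dc.
Inner input = (K'⊕ipad) ∥ m = 44 8b b6 ∥ 6b 62 6f.
Inner hash: sum = 68+139+182+107+98+111 = 705 → 02 c1.
Outer input = (K'⊕opad) ∥ inner = 2e e1 dc ∥ 02 c1.
Outer hash (tag): sum = 46+225+220+2+193 = 686 → 02 ae.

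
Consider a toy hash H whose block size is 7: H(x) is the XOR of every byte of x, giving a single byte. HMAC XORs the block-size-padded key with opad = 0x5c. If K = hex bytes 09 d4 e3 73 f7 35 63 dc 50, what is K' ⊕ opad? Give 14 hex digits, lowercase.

Key hex bytes 09 d4 e3 73 f7 35 63 dc 50 is 9 bytes > B = 7, so hash it first: H(key) = 60, then zero-pad to 7 bytes: K' = 60 00 00 00 00 00 00.
XOR each byte with 0x5c: 60⊕5c=3c, 00⊕5c=5c, 00⊕5c=5c, 00⊕5c=5c, 00⊕5c=5c, 00⊕5c=5c, 00⊕5c=5c.

3c5c5c5c5c5c5c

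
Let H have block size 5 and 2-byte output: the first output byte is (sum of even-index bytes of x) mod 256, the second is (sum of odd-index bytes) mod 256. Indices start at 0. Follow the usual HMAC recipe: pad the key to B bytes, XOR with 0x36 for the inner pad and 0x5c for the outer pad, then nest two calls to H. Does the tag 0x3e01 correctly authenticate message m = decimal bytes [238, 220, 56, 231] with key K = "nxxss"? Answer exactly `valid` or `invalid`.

valid

Key "nxxss" = 6e 78 78 73 73 is exactly B = 5 bytes: K' = 6e 78 78 73 73.
K' ⊕ ipad = 58 4e 4e 45 45; K' ⊕ opad = 32 24 24 2f 2f.
Inner hash: even-index sum = 686 mod 256 = 174; odd-index sum = 441 mod 256 = 185 → ae b9.
Outer hash (recomputed tag): even-index sum = 318 mod 256 = 62; odd-index sum = 257 mod 256 = 1 → 3e 01.
Recomputed tag = 3e01; claimed = 3e01 → match.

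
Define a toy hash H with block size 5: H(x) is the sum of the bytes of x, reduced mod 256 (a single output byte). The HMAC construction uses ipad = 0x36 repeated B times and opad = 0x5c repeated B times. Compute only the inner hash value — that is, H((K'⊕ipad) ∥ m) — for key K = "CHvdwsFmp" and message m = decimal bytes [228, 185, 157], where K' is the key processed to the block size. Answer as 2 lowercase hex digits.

56

Key "CHvdwsFmp" = 43 48 76 64 77 73 46 6d 70 is 9 bytes > B = 5, so hash it first: H(key) = 72, then zero-pad to 5 bytes: K' = 72 00 00 00 00.
K' ⊕ ipad = 44 36 36 36 36.
Inner input = 44 36 36 36 36 ∥ e4 b9 9d.
Inner hash: sum = 68+54+54+54+54+228+185+157 = 854; mod 256 = 86 → 56.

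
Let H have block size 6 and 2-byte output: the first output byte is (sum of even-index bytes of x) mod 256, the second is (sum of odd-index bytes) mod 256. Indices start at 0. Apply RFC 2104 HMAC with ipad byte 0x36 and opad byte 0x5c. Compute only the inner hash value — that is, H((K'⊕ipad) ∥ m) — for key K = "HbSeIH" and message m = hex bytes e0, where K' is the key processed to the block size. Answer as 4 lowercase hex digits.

Key "HbSeIH" = 48 62 53 65 49 48 is exactly B = 6 bytes: K' = 48 62 53 65 49 48.
K' ⊕ ipad = 7e 54 65 53 7f 7e.
Inner input = 7e 54 65 53 7f 7e ∥ e0.
Inner hash: even-index sum = 578 mod 256 = 66; odd-index sum = 293 mod 256 = 37 → 42 25.

4225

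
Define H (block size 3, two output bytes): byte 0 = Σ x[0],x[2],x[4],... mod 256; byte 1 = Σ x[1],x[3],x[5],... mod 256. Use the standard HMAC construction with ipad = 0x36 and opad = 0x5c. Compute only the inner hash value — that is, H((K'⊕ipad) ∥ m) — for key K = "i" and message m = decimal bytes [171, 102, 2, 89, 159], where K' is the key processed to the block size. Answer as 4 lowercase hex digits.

5482

Key "i" = 69 is 1 byte ≤ B = 3; zero-pad to 3 bytes: K' = 69 00 00.
K' ⊕ ipad = 5f 36 36.
Inner input = 5f 36 36 ∥ ab 66 02 59 9f.
Inner hash: even-index sum = 340 mod 256 = 84; odd-index sum = 386 mod 256 = 130 → 54 82.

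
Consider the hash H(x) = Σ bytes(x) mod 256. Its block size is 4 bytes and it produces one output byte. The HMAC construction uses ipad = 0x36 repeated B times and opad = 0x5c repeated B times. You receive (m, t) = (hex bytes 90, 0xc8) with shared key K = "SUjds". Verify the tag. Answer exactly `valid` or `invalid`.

Key "SUjds" = 53 55 6a 64 73 is 5 bytes > B = 4, so hash it first: H(key) = e9, then zero-pad to 4 bytes: K' = e9 00 00 00.
K' ⊕ ipad = df 36 36 36; K' ⊕ opad = b5 5c 5c 5c.
Inner hash: sum = 223+54+54+54+144 = 529; mod 256 = 17 → 11.
Outer hash (recomputed tag): sum = 181+92+92+92+17 = 474; mod 256 = 218 → da.
Recomputed tag = da; claimed = c8 → mismatch.

invalid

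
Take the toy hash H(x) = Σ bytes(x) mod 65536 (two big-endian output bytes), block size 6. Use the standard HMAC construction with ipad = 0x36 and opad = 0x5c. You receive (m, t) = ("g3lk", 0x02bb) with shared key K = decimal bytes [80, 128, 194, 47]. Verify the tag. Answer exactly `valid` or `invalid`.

valid

Key decimal bytes [80, 128, 194, 47] = 50 80 c2 2f is 4 bytes ≤ B = 6; zero-pad to 6 bytes: K' = 50 80 c2 2f 00 00.
K' ⊕ ipad = 66 b6 f4 19 36 36; K' ⊕ opad = 0c dc 9e 73 5c 5c.
Inner hash: sum = 102+182+244+25+54+54+103+51+108+107 = 1030 → 04 06.
Outer hash (recomputed tag): sum = 12+220+158+115+92+92+4+6 = 699 → 02 bb.
Recomputed tag = 02bb; claimed = 02bb → match.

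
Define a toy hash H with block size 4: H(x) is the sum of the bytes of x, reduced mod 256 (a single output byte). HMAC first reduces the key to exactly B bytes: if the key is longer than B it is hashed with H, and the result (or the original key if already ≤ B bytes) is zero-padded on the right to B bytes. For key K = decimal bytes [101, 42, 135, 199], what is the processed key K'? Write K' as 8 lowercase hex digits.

Key decimal bytes [101, 42, 135, 199] = 65 2a 87 c7 is exactly B = 4 bytes: K' = 65 2a 87 c7.

652a87c7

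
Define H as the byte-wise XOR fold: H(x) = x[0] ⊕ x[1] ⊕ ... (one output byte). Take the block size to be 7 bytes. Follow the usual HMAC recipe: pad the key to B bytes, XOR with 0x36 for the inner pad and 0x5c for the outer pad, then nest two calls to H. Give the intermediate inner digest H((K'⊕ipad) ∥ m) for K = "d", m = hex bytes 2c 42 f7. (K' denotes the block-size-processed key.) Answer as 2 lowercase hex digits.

Key "d" = 64 is 1 byte ≤ B = 7; zero-pad to 7 bytes: K' = 64 00 00 00 00 00 00.
K' ⊕ ipad = 52 36 36 36 36 36 36.
Inner input = 52 36 36 36 36 36 36 ∥ 2c 42 f7.
Inner hash: XOR 52⊕36⊕36⊕36⊕36⊕36⊕36⊕2c⊕42⊕f7 = cb.

cb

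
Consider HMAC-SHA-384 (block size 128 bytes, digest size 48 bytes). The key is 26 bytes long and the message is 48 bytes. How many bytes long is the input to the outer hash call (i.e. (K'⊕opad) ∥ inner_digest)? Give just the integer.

176

Key is 26 ≤ 128 bytes, zero-padded: |K'| = 128.
Outer input = (K'⊕opad) ∥ H(inner) → 128 + 48 = 176 bytes.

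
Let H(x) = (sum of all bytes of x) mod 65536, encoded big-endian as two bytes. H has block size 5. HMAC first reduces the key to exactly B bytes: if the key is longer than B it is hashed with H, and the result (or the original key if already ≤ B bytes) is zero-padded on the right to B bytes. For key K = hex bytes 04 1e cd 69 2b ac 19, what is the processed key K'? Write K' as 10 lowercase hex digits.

0248000000

|K| = 7 > B = 5, so first hash the key.
H(K): sum = 4+30+205+105+43+172+25 = 584 → 02 48.
Zero-pad H(K) = 02 48 to 5 bytes: K' = 02 48 00 00 00.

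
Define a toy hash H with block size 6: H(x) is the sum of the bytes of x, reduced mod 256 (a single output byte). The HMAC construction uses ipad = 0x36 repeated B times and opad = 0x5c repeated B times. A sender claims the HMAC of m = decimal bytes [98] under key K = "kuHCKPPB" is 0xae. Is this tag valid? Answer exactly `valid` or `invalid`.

valid

Key "kuHCKPPB" = 6b 75 48 43 4b 50 50 42 is 8 bytes > B = 6, so hash it first: H(key) = 98, then zero-pad to 6 bytes: K' = 98 00 00 00 00 00.
K' ⊕ ipad = ae 36 36 36 36 36; K' ⊕ opad = c4 5c 5c 5c 5c 5c.
Inner hash: sum = 174+54+54+54+54+54+98 = 542; mod 256 = 30 → 1e.
Outer hash (recomputed tag): sum = 196+92+92+92+92+92+30 = 686; mod 256 = 174 → ae.
Recomputed tag = ae; claimed = ae → match.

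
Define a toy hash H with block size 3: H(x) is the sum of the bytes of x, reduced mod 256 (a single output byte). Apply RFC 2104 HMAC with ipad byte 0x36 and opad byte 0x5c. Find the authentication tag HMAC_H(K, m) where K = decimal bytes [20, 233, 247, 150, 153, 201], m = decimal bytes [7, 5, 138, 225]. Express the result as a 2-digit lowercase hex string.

25

Key decimal bytes [20, 233, 247, 150, 153, 201] = 14 e9 f7 96 99 c9 is 6 bytes > B = 3, so hash it first: H(key) = ec, then zero-pad to 3 bytes: K' = ec 00 00.
K' ⊕ ipad = da 36 36.  K' ⊕ opad = b0 5c 5c.
Inner input = (K'⊕ipad) ∥ m = da 36 36 ∥ 07 05 8a e1.
Inner hash: sum = 218+54+54+7+5+138+225 = 701; mod 256 = 189 → bd.
Outer input = (K'⊕opad) ∥ inner = b0 5c 5c ∥ bd.
Outer hash (tag): sum = 176+92+92+189 = 549; mod 256 = 37 → 25.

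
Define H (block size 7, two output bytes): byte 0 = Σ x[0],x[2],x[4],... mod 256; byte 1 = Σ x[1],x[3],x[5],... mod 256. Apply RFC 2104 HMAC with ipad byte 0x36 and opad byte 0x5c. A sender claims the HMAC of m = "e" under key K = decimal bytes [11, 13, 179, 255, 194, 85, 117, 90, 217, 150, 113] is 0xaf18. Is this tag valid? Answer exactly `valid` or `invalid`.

invalid

Key decimal bytes [11, 13, 179, 255, 194, 85, 117, 90, 217, 150, 113] = 0b 0d b3 ff c2 55 75 5a d9 96 71 is 11 bytes > B = 7, so hash it first: H(key) = 3f 51, then zero-pad to 7 bytes: K' = 3f 51 00 00 00 00 00.
K' ⊕ ipad = 09 67 36 36 36 36 36; K' ⊕ opad = 63 0d 5c 5c 5c 5c 5c.
Inner hash: even-index sum = 171 mod 256 = 171; odd-index sum = 312 mod 256 = 56 → ab 38.
Outer hash (recomputed tag): even-index sum = 431 mod 256 = 175; odd-index sum = 368 mod 256 = 112 → af 70.
Recomputed tag = af70; claimed = af18 → mismatch.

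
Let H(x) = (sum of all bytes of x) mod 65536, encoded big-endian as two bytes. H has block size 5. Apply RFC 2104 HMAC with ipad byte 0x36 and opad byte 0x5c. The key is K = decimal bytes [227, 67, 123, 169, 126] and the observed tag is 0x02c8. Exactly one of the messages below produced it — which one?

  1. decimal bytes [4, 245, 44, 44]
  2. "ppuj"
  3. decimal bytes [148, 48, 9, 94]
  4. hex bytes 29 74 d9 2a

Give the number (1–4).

Key decimal bytes [227, 67, 123, 169, 126] = e3 43 7b a9 7e is exactly B = 5 bytes: K' = e3 43 7b a9 7e.
K' ⊕ ipad = d5 75 4d 9f 48; K' ⊕ opad = bf 1f 27 f5 22.
m1: inner = H(d5 75 4d 9f 48 04 f5 2c 2c) = 03 cf; tag = H(bf 1f 27 f5 22 03 cf) = 02ee
m2: inner = H(d5 75 4d 9f 48 70 70 75 6a) = 04 3d; tag = H(bf 1f 27 f5 22 04 3d) = 025d
m3: inner = H(d5 75 4d 9f 48 94 30 09 5e) = 03 a9; tag = H(bf 1f 27 f5 22 03 a9) = 02c8 ← matches
m4: inner = H(d5 75 4d 9f 48 29 74 d9 2a) = 04 1e; tag = H(bf 1f 27 f5 22 04 1e) = 023e

3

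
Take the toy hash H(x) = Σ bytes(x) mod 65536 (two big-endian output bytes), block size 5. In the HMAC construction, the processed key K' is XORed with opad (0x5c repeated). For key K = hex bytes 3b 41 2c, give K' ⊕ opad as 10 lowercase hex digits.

Key hex bytes 3b 41 2c is 3 bytes ≤ B = 5; zero-pad to 5 bytes: K' = 3b 41 2c 00 00.
XOR each byte with 0x5c: 3b⊕5c=67, 41⊕5c=1d, 2c⊕5c=70, 00⊕5c=5c, 00⊕5c=5c.

671d705c5c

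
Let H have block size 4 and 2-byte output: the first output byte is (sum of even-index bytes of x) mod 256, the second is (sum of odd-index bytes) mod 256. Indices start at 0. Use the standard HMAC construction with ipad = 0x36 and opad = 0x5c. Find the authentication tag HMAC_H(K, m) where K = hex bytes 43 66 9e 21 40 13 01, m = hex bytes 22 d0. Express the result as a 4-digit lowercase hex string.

46d4

Key hex bytes 43 66 9e 21 40 13 01 is 7 bytes > B = 4, so hash it first: H(key) = 22 9a, then zero-pad to 4 bytes: K' = 22 9a 00 00.
K' ⊕ ipad = 14 ac 36 36.  K' ⊕ opad = 7e c6 5c 5c.
Inner input = (K'⊕ipad) ∥ m = 14 ac 36 36 ∥ 22 d0.
Inner hash: even-index sum = 108 mod 256 = 108; odd-index sum = 434 mod 256 = 178 → 6c b2.
Outer input = (K'⊕opad) ∥ inner = 7e c6 5c 5c ∥ 6c b2.
Outer hash (tag): even-index sum = 326 mod 256 = 70; odd-index sum = 468 mod 256 = 212 → 46 d4.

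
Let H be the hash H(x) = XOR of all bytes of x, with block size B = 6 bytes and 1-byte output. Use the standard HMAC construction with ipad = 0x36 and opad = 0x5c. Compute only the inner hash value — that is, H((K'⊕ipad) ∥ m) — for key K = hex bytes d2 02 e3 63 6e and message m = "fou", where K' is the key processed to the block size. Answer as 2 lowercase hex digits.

Key hex bytes d2 02 e3 63 6e is 5 bytes ≤ B = 6; zero-pad to 6 bytes: K' = d2 02 e3 63 6e 00.
K' ⊕ ipad = e4 34 d5 55 58 36.
Inner input = e4 34 d5 55 58 36 ∥ 66 6f 75.
Inner hash: XOR e4⊕34⊕d5⊕55⊕58⊕36⊕66⊕6f⊕75 = 42.

42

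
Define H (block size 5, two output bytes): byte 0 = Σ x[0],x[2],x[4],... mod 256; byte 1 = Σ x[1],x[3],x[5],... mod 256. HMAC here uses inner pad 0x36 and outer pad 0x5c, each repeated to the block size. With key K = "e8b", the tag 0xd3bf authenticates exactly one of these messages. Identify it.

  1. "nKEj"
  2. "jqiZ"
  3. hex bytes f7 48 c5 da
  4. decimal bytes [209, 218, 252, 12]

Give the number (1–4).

Key "e8b" = 65 38 62 is 3 bytes ≤ B = 5; zero-pad to 5 bytes: K' = 65 38 62 00 00.
K' ⊕ ipad = 53 0e 54 36 36; K' ⊕ opad = 39 64 3e 5c 5c.
m1: inner = H(53 0e 54 36 36 6e 4b 45 6a) = 92 f7; tag = H(39 64 3e 5c 5c 92 f7) = ca52
m2: inner = H(53 0e 54 36 36 6a 71 69 5a) = a8 17; tag = H(39 64 3e 5c 5c a8 17) = ea68
m3: inner = H(53 0e 54 36 36 f7 48 c5 da) = ff 00; tag = H(39 64 3e 5c 5c ff 00) = d3bf ← matches
m4: inner = H(53 0e 54 36 36 d1 da fc 0c) = c3 11; tag = H(39 64 3e 5c 5c c3 11) = e483

3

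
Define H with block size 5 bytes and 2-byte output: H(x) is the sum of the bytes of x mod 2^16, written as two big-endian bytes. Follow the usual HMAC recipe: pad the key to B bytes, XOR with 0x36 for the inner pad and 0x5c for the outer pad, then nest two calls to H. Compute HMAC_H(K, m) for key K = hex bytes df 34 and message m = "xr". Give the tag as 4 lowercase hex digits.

0278

Key hex bytes df 34 is 2 bytes ≤ B = 5; zero-pad to 5 bytes: K' = df 34 00 00 00.
K' ⊕ ipad = e9 02 36 36 36.  K' ⊕ opad = 83 68 5c 5c 5c.
Inner input = (K'⊕ipad) ∥ m = e9 02 36 36 36 ∥ 78 72.
Inner hash: sum = 233+2+54+54+54+120+114 = 631 → 02 77.
Outer input = (K'⊕opad) ∥ inner = 83 68 5c 5c 5c ∥ 02 77.
Outer hash (tag): sum = 131+104+92+92+92+2+119 = 632 → 02 78.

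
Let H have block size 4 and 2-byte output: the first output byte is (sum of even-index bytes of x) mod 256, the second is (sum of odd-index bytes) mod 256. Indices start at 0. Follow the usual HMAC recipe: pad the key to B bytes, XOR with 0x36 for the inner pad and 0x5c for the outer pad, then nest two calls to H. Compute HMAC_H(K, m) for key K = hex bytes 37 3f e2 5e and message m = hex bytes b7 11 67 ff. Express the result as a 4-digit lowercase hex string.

Key hex bytes 37 3f e2 5e is exactly B = 4 bytes: K' = 37 3f e2 5e.
K' ⊕ ipad = 01 09 d4 68.  K' ⊕ opad = 6b 63 be 02.
Inner input = (K'⊕ipad) ∥ m = 01 09 d4 68 ∥ b7 11 67 ff.
Inner hash: even-index sum = 499 mod 256 = 243; odd-index sum = 385 mod 256 = 129 → f3 81.
Outer input = (K'⊕opad) ∥ inner = 6b 63 be 02 ∥ f3 81.
Outer hash (tag): even-index sum = 540 mod 256 = 28; odd-index sum = 230 mod 256 = 230 → 1c e6.

1ce6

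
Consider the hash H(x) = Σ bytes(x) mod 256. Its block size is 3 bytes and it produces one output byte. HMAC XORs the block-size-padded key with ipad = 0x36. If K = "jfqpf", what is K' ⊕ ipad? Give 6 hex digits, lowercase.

213636

Key "jfqpf" = 6a 66 71 70 66 is 5 bytes > B = 3, so hash it first: H(key) = 17, then zero-pad to 3 bytes: K' = 17 00 00.
XOR each byte with 0x36: 17⊕36=21, 00⊕36=36, 00⊕36=36.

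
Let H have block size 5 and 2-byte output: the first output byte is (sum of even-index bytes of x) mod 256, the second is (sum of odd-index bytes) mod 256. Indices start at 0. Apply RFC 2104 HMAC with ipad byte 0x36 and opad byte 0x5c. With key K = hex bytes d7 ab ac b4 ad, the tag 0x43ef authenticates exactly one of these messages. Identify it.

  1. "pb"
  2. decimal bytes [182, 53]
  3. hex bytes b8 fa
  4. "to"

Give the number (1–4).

Key hex bytes d7 ab ac b4 ad is exactly B = 5 bytes: K' = d7 ab ac b4 ad.
K' ⊕ ipad = e1 9d 9a 82 9b; K' ⊕ opad = 8b f7 f0 e8 f1.
m1: inner = H(e1 9d 9a 82 9b 70 62) = 78 8f; tag = H(8b f7 f0 e8 f1 78 8f) = fb57
m2: inner = H(e1 9d 9a 82 9b b6 35) = 4b d5; tag = H(8b f7 f0 e8 f1 4b d5) = 412a
m3: inner = H(e1 9d 9a 82 9b b8 fa) = 10 d7; tag = H(8b f7 f0 e8 f1 10 d7) = 43ef ← matches
m4: inner = H(e1 9d 9a 82 9b 74 6f) = 85 93; tag = H(8b f7 f0 e8 f1 85 93) = ff64

3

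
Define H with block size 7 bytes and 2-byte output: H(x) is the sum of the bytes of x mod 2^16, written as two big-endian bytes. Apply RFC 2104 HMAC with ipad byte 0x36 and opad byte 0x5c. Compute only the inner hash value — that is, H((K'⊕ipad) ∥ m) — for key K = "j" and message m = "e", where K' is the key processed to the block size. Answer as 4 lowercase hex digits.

0205

Key "j" = 6a is 1 byte ≤ B = 7; zero-pad to 7 bytes: K' = 6a 00 00 00 00 00 00.
K' ⊕ ipad = 5c 36 36 36 36 36 36.
Inner input = 5c 36 36 36 36 36 36 ∥ 65.
Inner hash: sum = 92+54+54+54+54+54+54+101 = 517 → 02 05.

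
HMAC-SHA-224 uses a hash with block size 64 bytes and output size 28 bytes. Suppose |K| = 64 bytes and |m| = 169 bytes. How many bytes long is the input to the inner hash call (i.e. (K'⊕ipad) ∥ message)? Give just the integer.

233

Key is 64 ≤ 64 bytes, zero-padded: |K'| = 64.
Inner input = (K'⊕ipad) ∥ m → 64 + 169 = 233 bytes.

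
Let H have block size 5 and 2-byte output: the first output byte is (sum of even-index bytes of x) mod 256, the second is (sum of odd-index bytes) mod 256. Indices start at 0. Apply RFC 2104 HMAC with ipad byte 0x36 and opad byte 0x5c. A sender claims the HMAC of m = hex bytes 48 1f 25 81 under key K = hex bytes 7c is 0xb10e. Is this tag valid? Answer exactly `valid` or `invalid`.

Key hex bytes 7c is 1 byte ≤ B = 5; zero-pad to 5 bytes: K' = 7c 00 00 00 00.
K' ⊕ ipad = 4a 36 36 36 36; K' ⊕ opad = 20 5c 5c 5c 5c.
Inner hash: even-index sum = 342 mod 256 = 86; odd-index sum = 217 mod 256 = 217 → 56 d9.
Outer hash (recomputed tag): even-index sum = 433 mod 256 = 177; odd-index sum = 270 mod 256 = 14 → b1 0e.
Recomputed tag = b10e; claimed = b10e → match.

valid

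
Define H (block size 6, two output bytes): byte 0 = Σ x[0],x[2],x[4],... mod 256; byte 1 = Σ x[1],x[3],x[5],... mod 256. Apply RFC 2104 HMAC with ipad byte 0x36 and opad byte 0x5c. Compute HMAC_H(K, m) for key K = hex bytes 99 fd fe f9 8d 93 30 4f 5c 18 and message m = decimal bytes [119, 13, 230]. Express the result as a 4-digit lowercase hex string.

f3a3

Key hex bytes 99 fd fe f9 8d 93 30 4f 5c 18 is 10 bytes > B = 6, so hash it first: H(key) = b0 f0, then zero-pad to 6 bytes: K' = b0 f0 00 00 00 00.
K' ⊕ ipad = 86 c6 36 36 36 36.  K' ⊕ opad = ec ac 5c 5c 5c 5c.
Inner input = (K'⊕ipad) ∥ m = 86 c6 36 36 36 36 ∥ 77 0d e6.
Inner hash: even-index sum = 591 mod 256 = 79; odd-index sum = 319 mod 256 = 63 → 4f 3f.
Outer input = (K'⊕opad) ∥ inner = ec ac 5c 5c 5c 5c ∥ 4f 3f.
Outer hash (tag): even-index sum = 499 mod 256 = 243; odd-index sum = 419 mod 256 = 163 → f3 a3.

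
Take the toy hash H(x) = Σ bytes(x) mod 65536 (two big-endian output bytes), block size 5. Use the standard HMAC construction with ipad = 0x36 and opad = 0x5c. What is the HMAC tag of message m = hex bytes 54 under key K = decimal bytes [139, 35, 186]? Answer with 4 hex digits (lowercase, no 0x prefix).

Key decimal bytes [139, 35, 186] = 8b 23 ba is 3 bytes ≤ B = 5; zero-pad to 5 bytes: K' = 8b 23 ba 00 00.
K' ⊕ ipad = bd 15 8c 36 36.  K' ⊕ opad = d7 7f e6 5c 5c.
Inner input = (K'⊕ipad) ∥ m = bd 15 8c 36 36 ∥ 54.
Inner hash: sum = 189+21+140+54+54+84 = 542 → 02 1e.
Outer input = (K'⊕opad) ∥ inner = d7 7f e6 5c 5c ∥ 02 1e.
Outer hash (tag): sum = 215+127+230+92+92+2+30 = 788 → 03 14.

0314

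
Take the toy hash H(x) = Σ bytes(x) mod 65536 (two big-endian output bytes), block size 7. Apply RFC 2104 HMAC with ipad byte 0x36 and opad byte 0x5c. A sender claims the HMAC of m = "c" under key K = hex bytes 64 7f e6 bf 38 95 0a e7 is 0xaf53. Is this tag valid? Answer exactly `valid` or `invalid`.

Key hex bytes 64 7f e6 bf 38 95 0a e7 is 8 bytes > B = 7, so hash it first: H(key) = 04 46, then zero-pad to 7 bytes: K' = 04 46 00 00 00 00 00.
K' ⊕ ipad = 32 70 36 36 36 36 36; K' ⊕ opad = 58 1a 5c 5c 5c 5c 5c.
Inner hash: sum = 50+112+54+54+54+54+54+99 = 531 → 02 13.
Outer hash (recomputed tag): sum = 88+26+92+92+92+92+92+2+19 = 595 → 02 53.
Recomputed tag = 0253; claimed = af53 → mismatch.

invalid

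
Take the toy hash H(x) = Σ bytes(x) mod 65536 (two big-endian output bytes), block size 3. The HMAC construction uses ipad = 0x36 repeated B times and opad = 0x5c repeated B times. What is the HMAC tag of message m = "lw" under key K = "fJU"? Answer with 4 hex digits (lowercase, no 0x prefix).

006d

Key "fJU" = 66 4a 55 is exactly B = 3 bytes: K' = 66 4a 55.
K' ⊕ ipad = 50 7c 63.  K' ⊕ opad = 3a 16 09.
Inner input = (K'⊕ipad) ∥ m = 50 7c 63 ∥ 6c 77.
Inner hash: sum = 80+124+99+108+119 = 530 → 02 12.
Outer input = (K'⊕opad) ∥ inner = 3a 16 09 ∥ 02 12.
Outer hash (tag): sum = 58+22+9+2+18 = 109 → 00 6d.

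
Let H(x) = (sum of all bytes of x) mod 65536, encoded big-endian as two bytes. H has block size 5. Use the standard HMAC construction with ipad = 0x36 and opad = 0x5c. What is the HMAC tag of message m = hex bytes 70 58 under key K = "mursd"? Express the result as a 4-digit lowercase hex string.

0132

Key "mursd" = 6d 75 72 73 64 is exactly B = 5 bytes: K' = 6d 75 72 73 64.
K' ⊕ ipad = 5b 43 44 45 52.  K' ⊕ opad = 31 29 2e 2f 38.
Inner input = (K'⊕ipad) ∥ m = 5b 43 44 45 52 ∥ 70 58.
Inner hash: sum = 91+67+68+69+82+112+88 = 577 → 02 41.
Outer input = (K'⊕opad) ∥ inner = 31 29 2e 2f 38 ∥ 02 41.
Outer hash (tag): sum = 49+41+46+47+56+2+65 = 306 → 01 32.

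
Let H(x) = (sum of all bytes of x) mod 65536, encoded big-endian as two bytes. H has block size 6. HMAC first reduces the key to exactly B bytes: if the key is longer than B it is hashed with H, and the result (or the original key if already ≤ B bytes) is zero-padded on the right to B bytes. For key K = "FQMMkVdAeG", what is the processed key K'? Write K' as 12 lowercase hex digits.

|K| = 10 > B = 6, so first hash the key.
H(K): sum = 70+81+77+77+107+86+100+65+101+71 = 835 → 03 43.
Zero-pad H(K) = 03 43 to 6 bytes: K' = 03 43 00 00 00 00.

034300000000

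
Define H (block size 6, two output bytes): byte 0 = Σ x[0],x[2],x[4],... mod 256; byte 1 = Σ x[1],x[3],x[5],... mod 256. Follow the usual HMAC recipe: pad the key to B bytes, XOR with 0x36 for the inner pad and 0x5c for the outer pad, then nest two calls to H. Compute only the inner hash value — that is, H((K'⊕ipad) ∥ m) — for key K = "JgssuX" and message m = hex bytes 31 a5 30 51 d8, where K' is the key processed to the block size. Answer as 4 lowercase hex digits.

Key "JgssuX" = 4a 67 73 73 75 58 is exactly B = 6 bytes: K' = 4a 67 73 73 75 58.
K' ⊕ ipad = 7c 51 45 45 43 6e.
Inner input = 7c 51 45 45 43 6e ∥ 31 a5 30 51 d8.
Inner hash: even-index sum = 573 mod 256 = 61; odd-index sum = 506 mod 256 = 250 → 3d fa.

3dfa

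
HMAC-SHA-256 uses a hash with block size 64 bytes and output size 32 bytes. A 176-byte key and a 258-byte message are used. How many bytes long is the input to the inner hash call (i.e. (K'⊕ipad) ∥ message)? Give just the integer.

322

Key is 176 > 64 bytes, so it is hashed to 32 bytes then zero-padded to 64: |K'| = 64.
Inner input = (K'⊕ipad) ∥ m → 64 + 258 = 322 bytes.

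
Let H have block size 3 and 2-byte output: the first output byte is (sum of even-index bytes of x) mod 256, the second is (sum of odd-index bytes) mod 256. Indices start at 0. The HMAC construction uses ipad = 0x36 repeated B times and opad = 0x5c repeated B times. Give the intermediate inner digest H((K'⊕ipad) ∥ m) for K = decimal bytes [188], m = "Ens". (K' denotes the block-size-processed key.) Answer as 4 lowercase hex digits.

2eee

Key decimal bytes [188] = bc is 1 byte ≤ B = 3; zero-pad to 3 bytes: K' = bc 00 00.
K' ⊕ ipad = 8a 36 36.
Inner input = 8a 36 36 ∥ 45 6e 73.
Inner hash: even-index sum = 302 mod 256 = 46; odd-index sum = 238 mod 256 = 238 → 2e ee.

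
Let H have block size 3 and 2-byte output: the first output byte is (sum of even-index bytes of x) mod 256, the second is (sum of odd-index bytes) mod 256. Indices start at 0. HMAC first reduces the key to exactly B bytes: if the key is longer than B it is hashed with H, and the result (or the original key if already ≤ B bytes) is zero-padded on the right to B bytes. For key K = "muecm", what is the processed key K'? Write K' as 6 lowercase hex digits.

3fd800

|K| = 5 > B = 3, so first hash the key.
H(K): even-index sum = 319 mod 256 = 63; odd-index sum = 216 mod 256 = 216 → 3f d8.
Zero-pad H(K) = 3f d8 to 3 bytes: K' = 3f d8 00.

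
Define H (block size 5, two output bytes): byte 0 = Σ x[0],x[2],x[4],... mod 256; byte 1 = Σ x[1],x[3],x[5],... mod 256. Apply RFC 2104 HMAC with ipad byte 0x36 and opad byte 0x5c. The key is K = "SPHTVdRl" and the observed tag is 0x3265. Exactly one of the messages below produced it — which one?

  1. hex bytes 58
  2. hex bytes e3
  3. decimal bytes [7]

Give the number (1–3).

Key "SPHTVdRl" = 53 50 48 54 56 64 52 6c is 8 bytes > B = 5, so hash it first: H(key) = 43 74, then zero-pad to 5 bytes: K' = 43 74 00 00 00.
K' ⊕ ipad = 75 42 36 36 36; K' ⊕ opad = 1f 28 5c 5c 5c.
m1: inner = H(75 42 36 36 36 58) = e1 d0; tag = H(1f 28 5c 5c 5c e1 d0) = a765
m2: inner = H(75 42 36 36 36 e3) = e1 5b; tag = H(1f 28 5c 5c 5c e1 5b) = 3265 ← matches
m3: inner = H(75 42 36 36 36 07) = e1 7f; tag = H(1f 28 5c 5c 5c e1 7f) = 5665

2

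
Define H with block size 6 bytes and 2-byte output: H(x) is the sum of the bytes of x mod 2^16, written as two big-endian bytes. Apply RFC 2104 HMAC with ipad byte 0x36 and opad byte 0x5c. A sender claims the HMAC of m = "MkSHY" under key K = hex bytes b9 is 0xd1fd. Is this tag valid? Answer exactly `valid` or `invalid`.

invalid

Key hex bytes b9 is 1 byte ≤ B = 6; zero-pad to 6 bytes: K' = b9 00 00 00 00 00.
K' ⊕ ipad = 8f 36 36 36 36 36; K' ⊕ opad = e5 5c 5c 5c 5c 5c.
Inner hash: sum = 143+54+54+54+54+54+77+107+83+72+89 = 841 → 03 49.
Outer hash (recomputed tag): sum = 229+92+92+92+92+92+3+73 = 765 → 02 fd.
Recomputed tag = 02fd; claimed = d1fd → mismatch.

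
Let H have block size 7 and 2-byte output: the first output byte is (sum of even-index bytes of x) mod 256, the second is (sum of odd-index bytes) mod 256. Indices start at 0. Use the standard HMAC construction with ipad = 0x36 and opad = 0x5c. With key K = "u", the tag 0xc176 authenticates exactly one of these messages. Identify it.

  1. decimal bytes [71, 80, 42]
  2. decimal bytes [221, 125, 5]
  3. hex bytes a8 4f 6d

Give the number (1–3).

2

Key "u" = 75 is 1 byte ≤ B = 7; zero-pad to 7 bytes: K' = 75 00 00 00 00 00 00.
K' ⊕ ipad = 43 36 36 36 36 36 36; K' ⊕ opad = 29 5c 5c 5c 5c 5c 5c.
m1: inner = H(43 36 36 36 36 36 36 47 50 2a) = 35 13; tag = H(29 5c 5c 5c 5c 5c 5c 35 13) = 5049
m2: inner = H(43 36 36 36 36 36 36 dd 7d 05) = 62 84; tag = H(29 5c 5c 5c 5c 5c 5c 62 84) = c176 ← matches
m3: inner = H(43 36 36 36 36 36 36 a8 4f 6d) = 34 b7; tag = H(29 5c 5c 5c 5c 5c 5c 34 b7) = f448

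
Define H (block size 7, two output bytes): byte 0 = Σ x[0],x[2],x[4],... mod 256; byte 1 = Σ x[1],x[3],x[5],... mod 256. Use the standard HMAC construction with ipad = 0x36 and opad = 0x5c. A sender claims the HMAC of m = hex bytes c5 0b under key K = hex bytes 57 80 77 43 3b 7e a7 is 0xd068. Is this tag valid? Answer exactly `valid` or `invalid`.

Key hex bytes 57 80 77 43 3b 7e a7 is exactly B = 7 bytes: K' = 57 80 77 43 3b 7e a7.
K' ⊕ ipad = 61 b6 41 75 0d 48 91; K' ⊕ opad = 0b dc 2b 1f 67 22 fb.
Inner hash: even-index sum = 331 mod 256 = 75; odd-index sum = 568 mod 256 = 56 → 4b 38.
Outer hash (recomputed tag): even-index sum = 464 mod 256 = 208; odd-index sum = 360 mod 256 = 104 → d0 68.
Recomputed tag = d068; claimed = d068 → match.

valid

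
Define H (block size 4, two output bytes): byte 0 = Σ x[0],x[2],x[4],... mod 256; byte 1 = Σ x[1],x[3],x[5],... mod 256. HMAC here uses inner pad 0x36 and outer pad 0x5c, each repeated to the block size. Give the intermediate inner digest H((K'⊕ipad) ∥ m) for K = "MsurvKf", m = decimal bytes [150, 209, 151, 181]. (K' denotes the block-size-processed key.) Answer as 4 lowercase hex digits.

0bc2

Key "MsurvKf" = 4d 73 75 72 76 4b 66 is 7 bytes > B = 4, so hash it first: H(key) = 9e 30, then zero-pad to 4 bytes: K' = 9e 30 00 00.
K' ⊕ ipad = a8 06 36 36.
Inner input = a8 06 36 36 ∥ 96 d1 97 b5.
Inner hash: even-index sum = 523 mod 256 = 11; odd-index sum = 450 mod 256 = 194 → 0b c2.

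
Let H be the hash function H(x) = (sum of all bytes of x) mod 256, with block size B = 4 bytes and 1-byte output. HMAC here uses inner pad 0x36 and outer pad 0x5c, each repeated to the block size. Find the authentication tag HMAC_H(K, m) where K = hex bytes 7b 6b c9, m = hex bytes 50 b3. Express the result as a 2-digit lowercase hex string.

Key hex bytes 7b 6b c9 is 3 bytes ≤ B = 4; zero-pad to 4 bytes: K' = 7b 6b c9 00.
K' ⊕ ipad = 4d 5d ff 36.  K' ⊕ opad = 27 37 95 5c.
Inner input = (K'⊕ipad) ∥ m = 4d 5d ff 36 ∥ 50 b3.
Inner hash: sum = 77+93+255+54+80+179 = 738; mod 256 = 226 → e2.
Outer input = (K'⊕opad) ∥ inner = 27 37 95 5c ∥ e2.
Outer hash (tag): sum = 39+55+149+92+226 = 561; mod 256 = 49 → 31.

31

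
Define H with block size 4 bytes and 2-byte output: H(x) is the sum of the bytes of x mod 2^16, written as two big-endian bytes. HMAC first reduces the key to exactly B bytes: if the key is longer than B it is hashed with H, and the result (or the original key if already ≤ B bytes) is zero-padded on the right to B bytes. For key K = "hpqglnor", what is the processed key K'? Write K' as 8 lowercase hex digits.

|K| = 8 > B = 4, so first hash the key.
H(K): sum = 104+112+113+103+108+110+111+114 = 875 → 03 6b.
Zero-pad H(K) = 03 6b to 4 bytes: K' = 03 6b 00 00.

036b0000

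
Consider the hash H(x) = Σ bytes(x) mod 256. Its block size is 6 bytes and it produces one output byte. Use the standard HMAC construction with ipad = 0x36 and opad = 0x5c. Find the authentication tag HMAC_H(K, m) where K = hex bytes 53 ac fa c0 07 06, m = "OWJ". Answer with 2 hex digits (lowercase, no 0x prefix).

08

Key hex bytes 53 ac fa c0 07 06 is exactly B = 6 bytes: K' = 53 ac fa c0 07 06.
K' ⊕ ipad = 65 9a cc f6 31 30.  K' ⊕ opad = 0f f0 a6 9c 5b 5a.
Inner input = (K'⊕ipad) ∥ m = 65 9a cc f6 31 30 ∥ 4f 57 4a.
Inner hash: sum = 101+154+204+246+49+48+79+87+74 = 1042; mod 256 = 18 → 12.
Outer input = (K'⊕opad) ∥ inner = 0f f0 a6 9c 5b 5a ∥ 12.
Outer hash (tag): sum = 15+240+166+156+91+90+18 = 776; mod 256 = 8 → 08.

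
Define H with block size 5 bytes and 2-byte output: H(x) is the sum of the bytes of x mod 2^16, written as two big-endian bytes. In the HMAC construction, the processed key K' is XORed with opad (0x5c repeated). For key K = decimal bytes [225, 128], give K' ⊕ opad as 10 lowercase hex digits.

bddc5c5c5c

Key decimal bytes [225, 128] = e1 80 is 2 bytes ≤ B = 5; zero-pad to 5 bytes: K' = e1 80 00 00 00.
XOR each byte with 0x5c: e1⊕5c=bd, 80⊕5c=dc, 00⊕5c=5c, 00⊕5c=5c, 00⊕5c=5c.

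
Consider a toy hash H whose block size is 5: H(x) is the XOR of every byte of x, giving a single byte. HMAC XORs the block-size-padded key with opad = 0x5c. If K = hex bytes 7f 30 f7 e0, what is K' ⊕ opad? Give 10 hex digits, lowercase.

Key hex bytes 7f 30 f7 e0 is 4 bytes ≤ B = 5; zero-pad to 5 bytes: K' = 7f 30 f7 e0 00.
XOR each byte with 0x5c: 7f⊕5c=23, 30⊕5c=6c, f7⊕5c=ab, e0⊕5c=bc, 00⊕5c=5c.

236cabbc5c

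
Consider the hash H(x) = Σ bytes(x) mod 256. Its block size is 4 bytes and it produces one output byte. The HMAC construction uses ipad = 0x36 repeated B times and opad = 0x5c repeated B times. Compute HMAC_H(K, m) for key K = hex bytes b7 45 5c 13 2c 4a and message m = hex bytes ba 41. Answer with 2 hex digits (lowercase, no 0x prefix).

Key hex bytes b7 45 5c 13 2c 4a is 6 bytes > B = 4, so hash it first: H(key) = e1, then zero-pad to 4 bytes: K' = e1 00 00 00.
K' ⊕ ipad = d7 36 36 36.  K' ⊕ opad = bd 5c 5c 5c.
Inner input = (K'⊕ipad) ∥ m = d7 36 36 36 ∥ ba 41.
Inner hash: sum = 215+54+54+54+186+65 = 628; mod 256 = 116 → 74.
Outer input = (K'⊕opad) ∥ inner = bd 5c 5c 5c ∥ 74.
Outer hash (tag): sum = 189+92+92+92+116 = 581; mod 256 = 69 → 45.

45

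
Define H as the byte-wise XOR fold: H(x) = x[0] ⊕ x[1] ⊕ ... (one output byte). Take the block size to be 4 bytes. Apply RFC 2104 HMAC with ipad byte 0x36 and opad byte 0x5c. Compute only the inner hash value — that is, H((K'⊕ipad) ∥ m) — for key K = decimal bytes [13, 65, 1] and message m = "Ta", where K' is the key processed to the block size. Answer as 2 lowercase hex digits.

Key decimal bytes [13, 65, 1] = 0d 41 01 is 3 bytes ≤ B = 4; zero-pad to 4 bytes: K' = 0d 41 01 00.
K' ⊕ ipad = 3b 77 37 36.
Inner input = 3b 77 37 36 ∥ 54 61.
Inner hash: XOR 3b⊕77⊕37⊕36⊕54⊕61 = 78.

78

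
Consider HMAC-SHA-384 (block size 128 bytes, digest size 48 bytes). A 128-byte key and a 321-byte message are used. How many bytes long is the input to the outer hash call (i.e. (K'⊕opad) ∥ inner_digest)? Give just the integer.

Key is 128 ≤ 128 bytes, zero-padded: |K'| = 128.
Outer input = (K'⊕opad) ∥ H(inner) → 128 + 48 = 176 bytes.

176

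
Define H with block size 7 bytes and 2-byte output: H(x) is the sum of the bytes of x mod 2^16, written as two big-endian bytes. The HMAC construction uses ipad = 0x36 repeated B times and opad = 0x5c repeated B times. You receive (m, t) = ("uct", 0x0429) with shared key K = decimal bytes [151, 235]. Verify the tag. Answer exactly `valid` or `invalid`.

Key decimal bytes [151, 235] = 97 eb is 2 bytes ≤ B = 7; zero-pad to 7 bytes: K' = 97 eb 00 00 00 00 00.
K' ⊕ ipad = a1 dd 36 36 36 36 36; K' ⊕ opad = cb b7 5c 5c 5c 5c 5c.
Inner hash: sum = 161+221+54+54+54+54+54+117+99+116 = 984 → 03 d8.
Outer hash (recomputed tag): sum = 203+183+92+92+92+92+92+3+216 = 1065 → 04 29.
Recomputed tag = 0429; claimed = 0429 → match.

valid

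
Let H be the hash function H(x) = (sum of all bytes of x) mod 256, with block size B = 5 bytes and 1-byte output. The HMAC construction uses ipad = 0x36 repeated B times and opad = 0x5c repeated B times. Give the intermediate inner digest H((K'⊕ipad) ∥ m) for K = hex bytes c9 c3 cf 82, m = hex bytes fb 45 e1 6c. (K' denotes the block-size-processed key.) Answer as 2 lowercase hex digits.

Key hex bytes c9 c3 cf 82 is 4 bytes ≤ B = 5; zero-pad to 5 bytes: K' = c9 c3 cf 82 00.
K' ⊕ ipad = ff f5 f9 b4 36.
Inner input = ff f5 f9 b4 36 ∥ fb 45 e1 6c.
Inner hash: sum = 255+245+249+180+54+251+69+225+108 = 1636; mod 256 = 100 → 64.

64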